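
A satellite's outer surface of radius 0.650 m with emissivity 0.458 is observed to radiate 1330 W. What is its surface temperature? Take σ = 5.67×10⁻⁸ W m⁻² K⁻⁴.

T ≈ 313 K

A = 4πr² = 4π × (0.650)² = 5.31 m².
From P = εσAT⁴, T = (P / εσA)^(1/4) = (1330 / (0.458 × 5.67×10⁻⁸ × 5.31))^(1/4).
T = (9.65×10^9)^(1/4) = 313 K.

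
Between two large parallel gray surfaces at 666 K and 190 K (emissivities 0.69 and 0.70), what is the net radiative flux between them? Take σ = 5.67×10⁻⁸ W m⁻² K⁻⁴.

q ≈ 5900 W/m²

For two large parallel gray plates, q = σ(T₁⁴ − T₂⁴) / (1/ε₁ + 1/ε₂ − 1).
1/ε₁ + 1/ε₂ − 1 = 1/0.69 + 1/0.70 − 1 = 1.878.
T₁⁴ − T₂⁴ = 1.97×10^11 − 1.30×10^9 = 1.95×10^11 K⁴.
q = 5.67×10⁻⁸ × 1.95×10^11 / 1.878 = 5900 W/m².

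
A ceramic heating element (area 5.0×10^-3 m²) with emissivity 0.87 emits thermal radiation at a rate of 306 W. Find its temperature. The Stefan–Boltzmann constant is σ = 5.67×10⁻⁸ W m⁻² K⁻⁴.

From P = εσAT⁴, T = (P / εσA)^(1/4) = (306 / (0.87 × 5.67×10⁻⁸ × 5.00×10^-3))^(1/4).
T = (1.24×10^12)^(1/4) = 1060 K.

T ≈ 1060 K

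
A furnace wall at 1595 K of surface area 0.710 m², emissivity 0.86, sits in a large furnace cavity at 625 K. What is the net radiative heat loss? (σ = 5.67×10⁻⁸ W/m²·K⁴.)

Q ≈ 2.19×10^5 W

Q = εσA(T⁴ − T_s⁴). T⁴ − T_s⁴ = (1595)⁴ − (625)⁴ = 6.47×10^12 − 1.53×10^11 = 6.32×10^12 K⁴.
Q = 0.86 × 5.67×10⁻⁸ × 0.710 × 6.32×10^12 = 2.19×10^5 W.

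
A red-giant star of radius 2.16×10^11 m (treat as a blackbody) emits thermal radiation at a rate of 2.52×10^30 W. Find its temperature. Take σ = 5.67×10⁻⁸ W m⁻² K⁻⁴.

A = 4πr² = 4π × (2.16×10^11)² = 5.86×10^23 m².
From P = σAT⁴, T = (P / σA)^(1/4) = (2.52×10^30 / (5.67×10⁻⁸ × 5.86×10^23))^(1/4).
T = (7.58×10^13)^(1/4) = 2950 K.

T ≈ 2950 K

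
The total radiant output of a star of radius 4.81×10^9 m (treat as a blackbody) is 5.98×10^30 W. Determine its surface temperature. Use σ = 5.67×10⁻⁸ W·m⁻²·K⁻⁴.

T ≈ 24500 K

A = 4πr² = 4π × (4.81×10^9)² = 2.91×10^20 m².
From P = σAT⁴, T = (P / σA)^(1/4) = (5.98×10^30 / (5.67×10⁻⁸ × 2.91×10^20))^(1/4).
T = (3.63×10^17)^(1/4) = 24500 K.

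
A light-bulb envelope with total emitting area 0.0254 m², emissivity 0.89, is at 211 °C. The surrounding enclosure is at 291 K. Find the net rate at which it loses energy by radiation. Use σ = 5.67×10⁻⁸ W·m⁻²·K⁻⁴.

Q ≈ 61.1 W

Convert: 211 °C = 484 K.
Q = εσA(T⁴ − T_s⁴). T⁴ − T_s⁴ = (484)⁴ − (291)⁴ = 5.49×10^10 − 7.17×10^9 = 4.77×10^10 K⁴.
Q = 0.89 × 5.67×10⁻⁸ × 0.0254 × 4.77×10^10 = 61.1 W.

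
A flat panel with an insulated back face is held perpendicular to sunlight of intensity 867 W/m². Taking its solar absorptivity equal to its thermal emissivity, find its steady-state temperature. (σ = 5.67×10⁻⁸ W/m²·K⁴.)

Absorbed flux αS = emitted flux εσT⁴ (one radiating face); with α = ε, T = (S/σ)^(1/4).
T = (867 / 5.67×10⁻⁸)^(1/4) = (1.53×10^10)^(1/4).
T = 352 K.

T ≈ 352 K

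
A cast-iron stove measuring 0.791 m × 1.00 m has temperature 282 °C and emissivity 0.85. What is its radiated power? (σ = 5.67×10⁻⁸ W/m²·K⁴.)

A = 0.791 × 1.00 = 0.791 m².
282 °C = 555 K.
Stefan–Boltzmann: P = εσAT⁴ = 0.85 × 5.67×10⁻⁸ × 0.791 × (555)⁴ = 0.85 × 5.67×10⁻⁸ × 0.791 × 9.49×10^10.
P = 3620 W.

P ≈ 3620 W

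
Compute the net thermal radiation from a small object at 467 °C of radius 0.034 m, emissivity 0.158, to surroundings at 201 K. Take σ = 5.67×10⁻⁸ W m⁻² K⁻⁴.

A = 4πr² = 4π × (0.034)² = 0.0145 m².
Convert: 467 °C = 740 K.
Q = εσA(T⁴ − T_s⁴). T⁴ − T_s⁴ = (740)⁴ − (201)⁴ = 3.00×10^11 − 1.63×10^9 = 2.98×10^11 K⁴.
Q = 0.158 × 5.67×10⁻⁸ × 0.0145 × 2.98×10^11 = 38.8 W.

Q ≈ 38.8 W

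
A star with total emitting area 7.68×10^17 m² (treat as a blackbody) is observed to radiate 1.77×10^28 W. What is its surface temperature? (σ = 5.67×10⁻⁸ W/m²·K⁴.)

From P = σAT⁴, T = (P / σA)^(1/4) = (1.77×10^28 / (5.67×10⁻⁸ × 7.68×10^17))^(1/4).
T = (4.06×10^17)^(1/4) = 25200 K.

T ≈ 25200 K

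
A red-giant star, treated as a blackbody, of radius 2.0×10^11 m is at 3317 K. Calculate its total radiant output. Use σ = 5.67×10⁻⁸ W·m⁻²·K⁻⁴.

P ≈ 3.45×10^30 W

A = 4πr² = 4π × (2.0×10^11)² = 5.03×10^23 m².
P = σAT⁴ = 5.67×10⁻⁸ × 5.03×10^23 × (3317)⁴ = 5.67×10⁻⁸ × 5.03×10^23 × 1.21×10^14.
P = 3.45×10^30 W.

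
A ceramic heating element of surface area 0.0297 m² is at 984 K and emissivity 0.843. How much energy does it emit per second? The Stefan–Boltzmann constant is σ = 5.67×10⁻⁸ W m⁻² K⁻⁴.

P ≈ 1330 W

P = εσAT⁴ = 0.843 × 5.67×10⁻⁸ × 0.0297 × (984)⁴ = 0.843 × 5.67×10⁻⁸ × 0.0297 × 9.38×10^11.
P = 1330 W.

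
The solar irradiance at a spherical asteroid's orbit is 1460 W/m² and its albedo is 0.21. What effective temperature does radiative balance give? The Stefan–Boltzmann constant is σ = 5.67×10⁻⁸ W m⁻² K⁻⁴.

T ≈ 267 K

Power absorbed = (1−a)S·πR²; power emitted = 4πR²σT⁴. Equating and cancelling πR²:
T = ((1−a)S / 4σ)^(1/4) = (1150 / (4 × 5.67×10⁻⁸))^(1/4) = (5.09×10^9)^(1/4).
T = 267 K.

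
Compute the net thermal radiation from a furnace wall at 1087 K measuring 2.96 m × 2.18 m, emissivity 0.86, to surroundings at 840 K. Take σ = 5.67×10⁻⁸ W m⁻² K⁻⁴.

Q ≈ 2.83×10^5 W

A = 2.96 × 2.18 = 6.45 m².
Q = εσA(T⁴ − T_s⁴). T⁴ − T_s⁴ = (1087)⁴ − (840)⁴ = 1.40×10^12 − 4.98×10^11 = 8.98×10^11 K⁴.
Q = 0.86 × 5.67×10⁻⁸ × 6.45 × 8.98×10^11 = 2.83×10^5 W.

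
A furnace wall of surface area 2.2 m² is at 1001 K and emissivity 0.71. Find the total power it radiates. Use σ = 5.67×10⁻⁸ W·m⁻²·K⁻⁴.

P = εσAT⁴ = 0.71 × 5.67×10⁻⁸ × 2.20 × (1001)⁴ = 0.71 × 5.67×10⁻⁸ × 2.20 × 1.00×10^12.
P = 88900 W.

P ≈ 88900 W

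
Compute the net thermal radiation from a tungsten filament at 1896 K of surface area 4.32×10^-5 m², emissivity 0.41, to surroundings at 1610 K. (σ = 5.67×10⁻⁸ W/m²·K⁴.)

Q = εσA(T⁴ − T_s⁴). T⁴ − T_s⁴ = (1896)⁴ − (1610)⁴ = 1.29×10^13 − 6.72×10^12 = 6.20×10^12 K⁴.
Q = 0.41 × 5.67×10⁻⁸ × 4.32×10^-5 × 6.20×10^12 = 6.23 W.

Q ≈ 6.23 W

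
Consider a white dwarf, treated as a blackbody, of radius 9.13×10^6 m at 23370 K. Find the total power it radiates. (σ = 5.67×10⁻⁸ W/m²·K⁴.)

A = 4πr² = 4π × (9.13×10^6)² = 1.05×10^15 m².
P = σAT⁴ = 5.67×10⁻⁸ × 1.05×10^15 × (23370)⁴ = 5.67×10⁻⁸ × 1.05×10^15 × 2.98×10^17.
P = 1.77×10^25 W.

P ≈ 1.77×10^25 W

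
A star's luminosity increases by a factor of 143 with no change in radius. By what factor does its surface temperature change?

P ∝ T⁴ ⇒ T ∝ P^(1/4), so T scales by (143)^(1/4) = 3.46.

factor ≈ 3.46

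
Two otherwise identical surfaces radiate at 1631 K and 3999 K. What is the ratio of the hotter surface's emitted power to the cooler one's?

P ∝ T⁴, so the ratio is (3999/1631)⁴ = (2.452)⁴ = 36.1.

ratio ≈ 36.1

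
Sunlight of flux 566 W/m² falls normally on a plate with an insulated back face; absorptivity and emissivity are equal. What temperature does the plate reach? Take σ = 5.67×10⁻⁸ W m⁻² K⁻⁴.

Absorbed flux αS = emitted flux εσT⁴ (one radiating face); with α = ε, T = (S/σ)^(1/4).
T = (566 / 5.67×10⁻⁸)^(1/4) = (9.98×10^9)^(1/4).
T = 316 K.

T ≈ 316 K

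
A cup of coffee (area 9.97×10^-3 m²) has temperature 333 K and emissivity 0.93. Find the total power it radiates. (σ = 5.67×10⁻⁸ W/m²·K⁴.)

P ≈ 6.46 W

Stefan–Boltzmann: P = εσAT⁴ = 0.93 × 5.67×10⁻⁸ × 9.97×10^-3 × (333)⁴ = 0.93 × 5.67×10⁻⁸ × 9.97×10^-3 × 1.23×10^10.
P = 6.46 W.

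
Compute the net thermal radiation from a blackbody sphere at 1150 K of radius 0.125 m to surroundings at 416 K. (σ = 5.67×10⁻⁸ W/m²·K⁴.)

Q ≈ 19100 W

A = 4πr² = 4π × (0.125)² = 0.196 m².
Q = σA(T⁴ − T_s⁴). T⁴ − T_s⁴ = (1150)⁴ − (416)⁴ = 1.75×10^12 − 2.99×10^10 = 1.72×10^12 K⁴.
Q = 5.67×10⁻⁸ × 0.196 × 1.72×10^12 = 19100 W.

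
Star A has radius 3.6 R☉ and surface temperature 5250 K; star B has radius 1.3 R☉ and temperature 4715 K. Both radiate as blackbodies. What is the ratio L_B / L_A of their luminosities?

L = 4πR²σT⁴ ∝ R²T⁴, so L_B/L_A = (1.3/3.6)² × (4715/5250)⁴ = 0.130 × 0.651 = 0.0848.

L_B/L_A ≈ 0.0848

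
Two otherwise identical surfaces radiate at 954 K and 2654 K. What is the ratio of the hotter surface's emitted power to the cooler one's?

ratio ≈ 59.9

P ∝ T⁴, so the ratio is (2654/954)⁴ = (2.782)⁴ = 59.9.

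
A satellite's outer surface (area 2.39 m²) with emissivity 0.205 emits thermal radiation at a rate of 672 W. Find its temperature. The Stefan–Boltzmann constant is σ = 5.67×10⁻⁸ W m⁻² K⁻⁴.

From P = εσAT⁴, T = (P / εσA)^(1/4) = (672 / (0.205 × 5.67×10⁻⁸ × 2.39))^(1/4).
T = (2.42×10^10)^(1/4) = 394 K.

T ≈ 394 K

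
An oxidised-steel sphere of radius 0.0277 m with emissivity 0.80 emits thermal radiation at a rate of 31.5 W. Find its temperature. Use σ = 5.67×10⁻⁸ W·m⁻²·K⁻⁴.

T ≈ 518 K

A = 4πr² = 4π × (0.0277)² = 9.64×10^-3 m².
From P = εσAT⁴, T = (P / εσA)^(1/4) = (31.5 / (0.80 × 5.67×10⁻⁸ × 9.64×10^-3))^(1/4).
T = (7.20×10^10)^(1/4) = 518 K.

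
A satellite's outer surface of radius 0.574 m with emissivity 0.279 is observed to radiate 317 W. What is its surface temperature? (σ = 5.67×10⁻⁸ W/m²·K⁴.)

T ≈ 264 K

A = 4πr² = 4π × (0.574)² = 4.14 m².
From P = εσAT⁴, T = (P / εσA)^(1/4) = (317 / (0.279 × 5.67×10⁻⁸ × 4.14))^(1/4).
T = (4.84×10^9)^(1/4) = 264 K.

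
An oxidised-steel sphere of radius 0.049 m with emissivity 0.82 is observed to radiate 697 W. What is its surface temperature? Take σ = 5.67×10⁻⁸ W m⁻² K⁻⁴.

T ≈ 840 K

A = 4πr² = 4π × (0.049)² = 0.0302 m².
From P = εσAT⁴, T = (P / εσA)^(1/4) = (697 / (0.82 × 5.67×10⁻⁸ × 0.0302))^(1/4).
T = (4.97×10^11)^(1/4) = 840 K.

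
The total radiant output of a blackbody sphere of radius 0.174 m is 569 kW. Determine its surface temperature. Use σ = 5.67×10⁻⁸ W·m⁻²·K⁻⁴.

T ≈ 2270 K

A = 4πr² = 4π × (0.174)² = 0.380 m².
From P = σAT⁴, T = (P / σA)^(1/4) = (5.69×10^5 / (5.67×10⁻⁸ × 0.380))^(1/4).
T = (2.64×10^13)^(1/4) = 2270 K.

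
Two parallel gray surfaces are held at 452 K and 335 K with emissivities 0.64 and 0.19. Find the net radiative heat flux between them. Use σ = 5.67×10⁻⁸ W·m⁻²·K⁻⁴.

For two large parallel gray plates, q = σ(T₁⁴ − T₂⁴) / (1/ε₁ + 1/ε₂ − 1).
1/ε₁ + 1/ε₂ − 1 = 1/0.64 + 1/0.19 − 1 = 5.826.
T₁⁴ − T₂⁴ = 4.17×10^10 − 1.26×10^10 = 2.91×10^10 K⁴.
q = 5.67×10⁻⁸ × 2.91×10^10 / 5.826 = 284 W/m².

q ≈ 284 W/m²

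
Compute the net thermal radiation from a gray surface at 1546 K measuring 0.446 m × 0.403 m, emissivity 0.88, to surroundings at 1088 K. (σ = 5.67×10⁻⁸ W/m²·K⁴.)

Q ≈ 38700 W

A = 0.446 × 0.403 = 0.180 m².
Q = εσA(T⁴ − T_s⁴). T⁴ − T_s⁴ = (1546)⁴ − (1088)⁴ = 5.71×10^12 − 1.40×10^12 = 4.31×10^12 K⁴.
Q = 0.88 × 5.67×10⁻⁸ × 0.180 × 4.31×10^12 = 38700 W.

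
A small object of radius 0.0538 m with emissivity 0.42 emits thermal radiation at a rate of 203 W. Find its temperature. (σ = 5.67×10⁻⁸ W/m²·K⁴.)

A = 4πr² = 4π × (0.0538)² = 0.0364 m².
From P = εσAT⁴, T = (P / εσA)^(1/4) = (203 / (0.42 × 5.67×10⁻⁸ × 0.0364))^(1/4).
T = (2.34×10^11)^(1/4) = 696 K.

T ≈ 696 K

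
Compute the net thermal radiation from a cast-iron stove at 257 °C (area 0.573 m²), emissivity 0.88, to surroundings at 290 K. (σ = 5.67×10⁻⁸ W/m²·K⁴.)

Q ≈ 2050 W

Convert: 257 °C = 530 K.
Q = εσA(T⁴ − T_s⁴). T⁴ − T_s⁴ = (530)⁴ − (290)⁴ = 7.89×10^10 − 7.07×10^9 = 7.18×10^10 K⁴.
Q = 0.88 × 5.67×10⁻⁸ × 0.573 × 7.18×10^10 = 2050 W.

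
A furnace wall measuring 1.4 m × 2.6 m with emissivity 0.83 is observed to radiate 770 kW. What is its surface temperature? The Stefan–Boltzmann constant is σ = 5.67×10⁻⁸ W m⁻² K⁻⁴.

A = 1.4 × 2.6 = 3.64 m².
From P = εσAT⁴, T = (P / εσA)^(1/4) = (7.70×10^5 / (0.83 × 5.67×10⁻⁸ × 3.64))^(1/4).
T = (4.49×10^12)^(1/4) = 1460 K.

T ≈ 1460 K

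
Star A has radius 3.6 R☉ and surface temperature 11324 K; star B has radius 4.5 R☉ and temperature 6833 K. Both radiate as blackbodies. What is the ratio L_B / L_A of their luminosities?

L_B/L_A ≈ 0.207

L = 4πR²σT⁴ ∝ R²T⁴, so L_B/L_A = (4.5/3.6)² × (6833/11324)⁴ = 1.56 × 0.133 = 0.207.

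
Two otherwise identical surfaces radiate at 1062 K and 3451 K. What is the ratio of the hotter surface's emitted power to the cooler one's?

P ∝ T⁴, so the ratio is (3451/1062)⁴ = (3.250)⁴ = 112.

ratio ≈ 112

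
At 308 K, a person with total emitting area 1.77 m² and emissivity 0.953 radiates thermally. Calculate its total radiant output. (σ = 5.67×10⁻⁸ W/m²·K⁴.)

P ≈ 861 W

P = εσAT⁴ = 0.953 × 5.67×10⁻⁸ × 1.77 × (308)⁴ = 0.953 × 5.67×10⁻⁸ × 1.77 × 9.00×10^9.
P = 861 W.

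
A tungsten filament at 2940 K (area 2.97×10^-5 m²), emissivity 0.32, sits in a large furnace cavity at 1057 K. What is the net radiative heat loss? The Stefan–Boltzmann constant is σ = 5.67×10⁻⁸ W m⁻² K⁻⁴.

Q = εσA(T⁴ − T_s⁴). T⁴ − T_s⁴ = (2940)⁴ − (1057)⁴ = 7.47×10^13 − 1.25×10^12 = 7.35×10^13 K⁴.
Q = 0.32 × 5.67×10⁻⁸ × 2.97×10^-5 × 7.35×10^13 = 39.6 W.

Q ≈ 39.6 W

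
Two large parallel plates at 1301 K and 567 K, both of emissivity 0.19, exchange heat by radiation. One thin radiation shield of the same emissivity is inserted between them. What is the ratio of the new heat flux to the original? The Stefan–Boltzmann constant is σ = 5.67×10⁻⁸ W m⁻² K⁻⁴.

ratio ≈ 0.500

With N identical shields there are N+1 = 2 gaps in series, each with the same radiative resistance, so the flux falls to 1/(N+1) of its unshielded value.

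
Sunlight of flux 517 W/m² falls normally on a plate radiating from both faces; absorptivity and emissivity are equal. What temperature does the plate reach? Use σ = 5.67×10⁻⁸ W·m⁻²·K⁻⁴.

Absorbed flux αS = emitted flux 2εσT⁴ per unit area; with α = ε this gives T = (S/2σ)^(1/4).
T = (517 / (2 × 5.67×10⁻⁸))^(1/4) = (4.56×10^9)^(1/4).
T = 260 K.

T ≈ 260 K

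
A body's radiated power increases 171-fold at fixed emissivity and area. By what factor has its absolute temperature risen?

P ∝ T⁴ ⇒ T ∝ P^(1/4), so T scales by (171)^(1/4) = 3.62.

factor ≈ 3.62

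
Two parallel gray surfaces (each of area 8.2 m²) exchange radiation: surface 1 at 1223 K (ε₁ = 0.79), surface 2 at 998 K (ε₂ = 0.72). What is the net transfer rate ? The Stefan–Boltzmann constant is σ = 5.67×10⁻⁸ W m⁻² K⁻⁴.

For two large parallel gray plates, q = σ(T₁⁴ − T₂⁴) / (1/ε₁ + 1/ε₂ − 1).
1/ε₁ + 1/ε₂ − 1 = 1/0.79 + 1/0.72 − 1 = 1.655.
T₁⁴ − T₂⁴ = 2.24×10^12 − 9.92×10^11 = 1.25×10^12 K⁴.
q = 5.67×10⁻⁸ × 1.25×10^12 / 1.655 = 42700 W/m².
Q = q·A = 42700 × 8.2 = 3.50×10^5 W.

Q ≈ 3.50×10^5 W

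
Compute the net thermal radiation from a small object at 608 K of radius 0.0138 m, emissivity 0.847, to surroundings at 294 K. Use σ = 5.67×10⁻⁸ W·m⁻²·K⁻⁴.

Q ≈ 14.8 W

A = 4πr² = 4π × (0.0138)² = 2.39×10^-3 m².
Q = εσA(T⁴ − T_s⁴). T⁴ − T_s⁴ = (608)⁴ − (294)⁴ = 1.37×10^11 − 7.47×10^9 = 1.29×10^11 K⁴.
Q = 0.847 × 5.67×10⁻⁸ × 2.39×10^-3 × 1.29×10^11 = 14.8 W.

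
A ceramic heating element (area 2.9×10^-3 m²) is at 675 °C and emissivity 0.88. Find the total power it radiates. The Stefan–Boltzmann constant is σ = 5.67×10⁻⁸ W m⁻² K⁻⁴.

675 °C = 948 K.
P = εσAT⁴ = 0.88 × 5.67×10⁻⁸ × 2.90×10^-3 × (948)⁴ = 0.88 × 5.67×10⁻⁸ × 2.90×10^-3 × 8.08×10^11.
P = 117 W.

P ≈ 117 W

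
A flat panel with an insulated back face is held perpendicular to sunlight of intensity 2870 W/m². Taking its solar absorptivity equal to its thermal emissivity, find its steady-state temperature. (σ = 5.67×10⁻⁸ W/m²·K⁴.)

Absorbed flux αS = emitted flux εσT⁴ (one radiating face); with α = ε, T = (S/σ)^(1/4).
T = (2870 / 5.67×10⁻⁸)^(1/4) = (5.06×10^10)^(1/4).
T = 474 K.

T ≈ 474 K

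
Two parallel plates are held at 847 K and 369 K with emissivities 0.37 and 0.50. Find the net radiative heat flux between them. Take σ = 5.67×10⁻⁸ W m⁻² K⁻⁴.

For two large parallel gray plates, q = σ(T₁⁴ − T₂⁴) / (1/ε₁ + 1/ε₂ − 1).
1/ε₁ + 1/ε₂ − 1 = 1/0.37 + 1/0.50 − 1 = 3.703.
T₁⁴ − T₂⁴ = 5.15×10^11 − 1.85×10^10 = 4.96×10^11 K⁴.
q = 5.67×10⁻⁸ × 4.96×10^11 / 3.703 = 7600 W/m².

q ≈ 7600 W/m²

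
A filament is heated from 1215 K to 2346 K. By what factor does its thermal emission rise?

ratio ≈ 13.9

P ∝ T⁴, so the ratio is (2346/1215)⁴ = (1.931)⁴ = 13.9.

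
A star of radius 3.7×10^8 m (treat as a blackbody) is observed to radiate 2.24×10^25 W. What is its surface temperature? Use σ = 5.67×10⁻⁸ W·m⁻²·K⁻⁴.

A = 4πr² = 4π × (3.7×10^8)² = 1.72×10^18 m².
From P = σAT⁴, T = (P / σA)^(1/4) = (2.24×10^25 / (5.67×10⁻⁸ × 1.72×10^18))^(1/4).
T = (2.30×10^14)^(1/4) = 3890 K.

T ≈ 3890 K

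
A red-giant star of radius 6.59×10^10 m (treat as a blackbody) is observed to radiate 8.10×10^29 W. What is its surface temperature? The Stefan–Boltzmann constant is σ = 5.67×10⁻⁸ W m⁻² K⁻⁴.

T ≈ 4020 K

A = 4πr² = 4π × (6.59×10^10)² = 5.46×10^22 m².
From P = σAT⁴, T = (P / σA)^(1/4) = (8.10×10^29 / (5.67×10⁻⁸ × 5.46×10^22))^(1/4).
T = (2.62×10^14)^(1/4) = 4020 K.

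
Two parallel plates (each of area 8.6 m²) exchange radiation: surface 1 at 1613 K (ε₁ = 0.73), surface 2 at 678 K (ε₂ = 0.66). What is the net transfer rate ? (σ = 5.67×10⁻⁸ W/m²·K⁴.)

For two large parallel gray plates, q = σ(T₁⁴ − T₂⁴) / (1/ε₁ + 1/ε₂ − 1).
1/ε₁ + 1/ε₂ − 1 = 1/0.73 + 1/0.66 − 1 = 1.885.
T₁⁴ − T₂⁴ = 6.77×10^12 − 2.11×10^11 = 6.56×10^12 K⁴.
q = 5.67×10⁻⁸ × 6.56×10^12 / 1.885 = 1.97×10^5 W/m².
Q = q·A = 1.97×10^5 × 8.6 = 1.70×10^6 W.

Q ≈ 1.70×10^6 W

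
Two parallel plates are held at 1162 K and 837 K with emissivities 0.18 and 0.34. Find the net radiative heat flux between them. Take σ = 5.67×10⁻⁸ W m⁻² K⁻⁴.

q ≈ 10100 W/m²

For two large parallel gray plates, q = σ(T₁⁴ − T₂⁴) / (1/ε₁ + 1/ε₂ − 1).
1/ε₁ + 1/ε₂ − 1 = 1/0.18 + 1/0.34 − 1 = 7.497.
T₁⁴ − T₂⁴ = 1.82×10^12 − 4.91×10^11 = 1.33×10^12 K⁴.
q = 5.67×10⁻⁸ × 1.33×10^12 / 7.497 = 10100 W/m².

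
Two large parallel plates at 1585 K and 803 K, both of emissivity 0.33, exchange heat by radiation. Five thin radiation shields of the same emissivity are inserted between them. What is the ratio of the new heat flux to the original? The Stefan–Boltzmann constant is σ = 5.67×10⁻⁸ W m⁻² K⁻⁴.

ratio ≈ 0.167

With N identical shields there are N+1 = 6 gaps in series, each with the same radiative resistance, so the flux falls to 1/(N+1) of its unshielded value.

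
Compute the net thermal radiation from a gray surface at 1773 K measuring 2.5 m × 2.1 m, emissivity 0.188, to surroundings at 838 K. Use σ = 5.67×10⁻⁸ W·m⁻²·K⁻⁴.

Q ≈ 5.25×10^5 W

A = 2.5 × 2.1 = 5.25 m².
Q = εσA(T⁴ − T_s⁴). T⁴ − T_s⁴ = (1773)⁴ − (838)⁴ = 9.88×10^12 − 4.93×10^11 = 9.39×10^12 K⁴.
Q = 0.188 × 5.67×10⁻⁸ × 5.25 × 9.39×10^12 = 5.25×10^5 W.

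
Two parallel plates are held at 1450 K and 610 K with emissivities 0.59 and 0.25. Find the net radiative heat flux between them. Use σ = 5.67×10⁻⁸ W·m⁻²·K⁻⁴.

For two large parallel gray plates, q = σ(T₁⁴ − T₂⁴) / (1/ε₁ + 1/ε₂ − 1).
1/ε₁ + 1/ε₂ − 1 = 1/0.59 + 1/0.25 − 1 = 4.695.
T₁⁴ − T₂⁴ = 4.42×10^12 − 1.38×10^11 = 4.28×10^12 K⁴.
q = 5.67×10⁻⁸ × 4.28×10^12 / 4.695 = 51700 W/m².

q ≈ 51700 W/m²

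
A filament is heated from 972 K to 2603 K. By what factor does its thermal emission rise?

ratio ≈ 51.4

P ∝ T⁴, so the ratio is (2603/972)⁴ = (2.678)⁴ = 51.4.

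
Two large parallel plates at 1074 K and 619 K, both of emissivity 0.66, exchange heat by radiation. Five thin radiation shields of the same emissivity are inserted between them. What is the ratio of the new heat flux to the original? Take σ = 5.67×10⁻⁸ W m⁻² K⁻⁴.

ratio ≈ 0.167

With N identical shields there are N+1 = 6 gaps in series, each with the same radiative resistance, so the flux falls to 1/(N+1) of its unshielded value.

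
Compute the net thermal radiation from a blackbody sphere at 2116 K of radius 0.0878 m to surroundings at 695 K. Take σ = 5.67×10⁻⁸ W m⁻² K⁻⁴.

Q ≈ 1.09×10^5 W

A = 4πr² = 4π × (0.0878)² = 0.0969 m².
Q = σA(T⁴ − T_s⁴). T⁴ − T_s⁴ = (2116)⁴ − (695)⁴ = 2.00×10^13 − 2.33×10^11 = 1.98×10^13 K⁴.
Q = 5.67×10⁻⁸ × 0.0969 × 1.98×10^13 = 1.09×10^5 W.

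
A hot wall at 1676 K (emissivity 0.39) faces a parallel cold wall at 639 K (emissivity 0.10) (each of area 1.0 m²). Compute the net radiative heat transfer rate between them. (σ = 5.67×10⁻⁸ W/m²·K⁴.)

Q ≈ 37900 W

For two large parallel gray plates, q = σ(T₁⁴ − T₂⁴) / (1/ε₁ + 1/ε₂ − 1).
1/ε₁ + 1/ε₂ − 1 = 1/0.39 + 1/0.10 − 1 = 11.56.
T₁⁴ − T₂⁴ = 7.89×10^12 − 1.67×10^11 = 7.72×10^12 K⁴.
q = 5.67×10⁻⁸ × 7.72×10^12 / 11.56 = 37900 W/m².
Q = q·A = 37900 × 1.0 = 37900 W.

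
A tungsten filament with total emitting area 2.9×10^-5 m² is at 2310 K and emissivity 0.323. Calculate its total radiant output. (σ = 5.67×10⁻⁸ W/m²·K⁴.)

P = εσAT⁴ = 0.323 × 5.67×10⁻⁸ × 2.90×10^-5 × (2310)⁴ = 0.323 × 5.67×10⁻⁸ × 2.90×10^-5 × 2.85×10^13.
P = 15.1 W.

P ≈ 15.1 W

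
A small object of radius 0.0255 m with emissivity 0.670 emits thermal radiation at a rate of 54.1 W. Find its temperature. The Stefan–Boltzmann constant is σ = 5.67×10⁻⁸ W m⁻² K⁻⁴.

A = 4πr² = 4π × (0.0255)² = 8.17×10^-3 m².
From P = εσAT⁴, T = (P / εσA)^(1/4) = (54.1 / (0.670 × 5.67×10⁻⁸ × 8.17×10^-3))^(1/4).
T = (1.74×10^11)^(1/4) = 646 K.

T ≈ 646 K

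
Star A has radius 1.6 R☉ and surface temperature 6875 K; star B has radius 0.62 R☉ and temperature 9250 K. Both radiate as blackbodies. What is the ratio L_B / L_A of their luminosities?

L_B/L_A ≈ 0.492

L = 4πR²σT⁴ ∝ R²T⁴, so L_B/L_A = (0.62/1.6)² × (9250/6875)⁴ = 0.150 × 3.28 = 0.492.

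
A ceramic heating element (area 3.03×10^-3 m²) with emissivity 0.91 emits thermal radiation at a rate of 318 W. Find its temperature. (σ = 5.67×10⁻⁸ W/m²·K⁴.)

From P = εσAT⁴, T = (P / εσA)^(1/4) = (318 / (0.91 × 5.67×10⁻⁸ × 3.03×10^-3))^(1/4).
T = (2.03×10^12)^(1/4) = 1190 K.

T ≈ 1190 K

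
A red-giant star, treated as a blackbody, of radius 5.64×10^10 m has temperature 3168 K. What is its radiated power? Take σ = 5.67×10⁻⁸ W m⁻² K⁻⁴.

A = 4πr² = 4π × (5.64×10^10)² = 4.00×10^22 m².
P = σAT⁴ = 5.67×10⁻⁸ × 4.00×10^22 × (3168)⁴ = 5.67×10⁻⁸ × 4.00×10^22 × 1.01×10^14.
P = 2.28×10^29 W.

P ≈ 2.28×10^29 W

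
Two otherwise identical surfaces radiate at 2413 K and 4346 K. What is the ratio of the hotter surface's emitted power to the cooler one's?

ratio ≈ 10.5

P ∝ T⁴, so the ratio is (4346/2413)⁴ = (1.801)⁴ = 10.5.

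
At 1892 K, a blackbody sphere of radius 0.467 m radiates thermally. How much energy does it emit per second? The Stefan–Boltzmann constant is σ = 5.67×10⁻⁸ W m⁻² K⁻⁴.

P ≈ 1.99×10^6 W

A = 4πr² = 4π × (0.467)² = 2.74 m².
P = σAT⁴ = 5.67×10⁻⁸ × 2.74 × (1892)⁴ = 5.67×10⁻⁸ × 2.74 × 1.28×10^13.
P = 1.99×10^6 W.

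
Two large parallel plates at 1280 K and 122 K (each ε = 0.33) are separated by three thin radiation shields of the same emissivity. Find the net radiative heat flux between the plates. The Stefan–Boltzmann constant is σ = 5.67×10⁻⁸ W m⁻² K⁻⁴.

Each of the 4 gaps contributes resistance (2/ε − 1) = 2/0.33 − 1 = 5.061; total = 20.24.
q = σ(T₁⁴ − T₂⁴) / 20.24 = 5.67×10⁻⁸ × 2.68×10^12 / 20.24 = 7520 W/m².

q ≈ 7520 W/m²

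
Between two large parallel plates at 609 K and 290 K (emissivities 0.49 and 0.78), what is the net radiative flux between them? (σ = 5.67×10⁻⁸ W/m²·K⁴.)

q ≈ 3180 W/m²

For two large parallel gray plates, q = σ(T₁⁴ − T₂⁴) / (1/ε₁ + 1/ε₂ − 1).
1/ε₁ + 1/ε₂ − 1 = 1/0.49 + 1/0.78 − 1 = 2.323.
T₁⁴ − T₂⁴ = 1.38×10^11 − 7.07×10^9 = 1.30×10^11 K⁴.
q = 5.67×10⁻⁸ × 1.30×10^11 / 2.323 = 3180 W/m².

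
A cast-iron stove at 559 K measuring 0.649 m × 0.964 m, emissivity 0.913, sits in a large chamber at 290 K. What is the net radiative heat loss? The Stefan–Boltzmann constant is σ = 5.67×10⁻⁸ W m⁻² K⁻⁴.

A = 0.649 × 0.964 = 0.626 m².
Q = εσA(T⁴ − T_s⁴). T⁴ − T_s⁴ = (559)⁴ − (290)⁴ = 9.76×10^10 − 7.07×10^9 = 9.06×10^10 K⁴.
Q = 0.913 × 5.67×10⁻⁸ × 0.626 × 9.06×10^10 = 2930 W.

Q ≈ 2930 W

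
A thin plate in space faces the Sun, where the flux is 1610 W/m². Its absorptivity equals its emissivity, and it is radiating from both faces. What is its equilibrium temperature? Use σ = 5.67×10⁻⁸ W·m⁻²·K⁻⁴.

T ≈ 345 K

Absorbed flux αS = emitted flux 2εσT⁴ per unit area; with α = ε this gives T = (S/2σ)^(1/4).
T = (1610 / (2 × 5.67×10⁻⁸))^(1/4) = (1.42×10^10)^(1/4).
T = 345 K.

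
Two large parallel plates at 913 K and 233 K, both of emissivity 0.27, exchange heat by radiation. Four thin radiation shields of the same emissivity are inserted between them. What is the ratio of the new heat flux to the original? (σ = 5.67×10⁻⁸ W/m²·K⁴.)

ratio ≈ 0.200

With N identical shields there are N+1 = 5 gaps in series, each with the same radiative resistance, so the flux falls to 1/(N+1) of its unshielded value.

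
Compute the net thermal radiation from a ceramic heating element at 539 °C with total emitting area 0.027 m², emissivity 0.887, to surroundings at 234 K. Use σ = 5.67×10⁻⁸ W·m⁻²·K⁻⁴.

Convert: 539 °C = 812 K.
Q = εσA(T⁴ − T_s⁴). T⁴ − T_s⁴ = (812)⁴ − (234)⁴ = 4.35×10^11 − 3.00×10^9 = 4.32×10^11 K⁴.
Q = 0.887 × 5.67×10⁻⁸ × 0.0270 × 4.32×10^11 = 586 W.

Q ≈ 586 W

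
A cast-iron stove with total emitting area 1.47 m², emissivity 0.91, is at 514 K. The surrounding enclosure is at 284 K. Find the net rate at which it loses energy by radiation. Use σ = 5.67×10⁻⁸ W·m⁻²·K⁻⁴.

Q = εσA(T⁴ − T_s⁴). T⁴ − T_s⁴ = (514)⁴ − (284)⁴ = 6.98×10^10 − 6.51×10^9 = 6.33×10^10 K⁴.
Q = 0.91 × 5.67×10⁻⁸ × 1.47 × 6.33×10^10 = 4800 W.

Q ≈ 4800 W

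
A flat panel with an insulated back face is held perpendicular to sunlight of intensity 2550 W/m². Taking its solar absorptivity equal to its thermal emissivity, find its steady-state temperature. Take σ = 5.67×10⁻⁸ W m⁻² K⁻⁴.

T ≈ 461 K

Absorbed flux αS = emitted flux εσT⁴ (one radiating face); with α = ε, T = (S/σ)^(1/4).
T = (2550 / 5.67×10⁻⁸)^(1/4) = (4.50×10^10)^(1/4).
T = 461 K.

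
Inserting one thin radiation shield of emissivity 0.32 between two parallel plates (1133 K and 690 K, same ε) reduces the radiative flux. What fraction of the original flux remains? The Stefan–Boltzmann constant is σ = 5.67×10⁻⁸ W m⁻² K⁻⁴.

ratio ≈ 0.500

With N identical shields there are N+1 = 2 gaps in series, each with the same radiative resistance, so the flux falls to 1/(N+1) of its unshielded value.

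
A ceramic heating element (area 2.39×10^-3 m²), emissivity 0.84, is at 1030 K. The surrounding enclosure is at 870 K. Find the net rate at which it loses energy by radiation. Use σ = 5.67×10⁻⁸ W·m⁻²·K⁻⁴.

Q = εσA(T⁴ − T_s⁴). T⁴ − T_s⁴ = (1030)⁴ − (870)⁴ = 1.13×10^12 − 5.73×10^11 = 5.53×10^11 K⁴.
Q = 0.84 × 5.67×10⁻⁸ × 2.39×10^-3 × 5.53×10^11 = 62.9 W.

Q ≈ 62.9 W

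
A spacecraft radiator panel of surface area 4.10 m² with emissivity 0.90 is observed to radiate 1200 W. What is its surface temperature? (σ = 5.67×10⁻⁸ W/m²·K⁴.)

From P = εσAT⁴, T = (P / εσA)^(1/4) = (1200 / (0.90 × 5.67×10⁻⁸ × 4.10))^(1/4).
T = (5.74×10^9)^(1/4) = 275 K.

T ≈ 275 K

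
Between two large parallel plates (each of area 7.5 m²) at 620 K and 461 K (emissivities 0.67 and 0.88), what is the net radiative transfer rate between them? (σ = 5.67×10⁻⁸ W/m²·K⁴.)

For two large parallel gray plates, q = σ(T₁⁴ − T₂⁴) / (1/ε₁ + 1/ε₂ − 1).
1/ε₁ + 1/ε₂ − 1 = 1/0.67 + 1/0.88 − 1 = 1.629.
T₁⁴ − T₂⁴ = 1.48×10^11 − 4.52×10^10 = 1.03×10^11 K⁴.
q = 5.67×10⁻⁸ × 1.03×10^11 / 1.629 = 3570 W/m².
Q = q·A = 3570 × 7.5 = 26800 W.

Q ≈ 26800 W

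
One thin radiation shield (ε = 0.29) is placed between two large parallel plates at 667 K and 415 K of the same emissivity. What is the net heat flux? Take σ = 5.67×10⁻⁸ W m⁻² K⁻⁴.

q ≈ 809 W/m²

Each of the 2 gaps contributes resistance (2/ε − 1) = 2/0.29 − 1 = 5.897; total = 11.79.
q = σ(T₁⁴ − T₂⁴) / 11.79 = 5.67×10⁻⁸ × 1.68×10^11 / 11.79 = 809 W/m².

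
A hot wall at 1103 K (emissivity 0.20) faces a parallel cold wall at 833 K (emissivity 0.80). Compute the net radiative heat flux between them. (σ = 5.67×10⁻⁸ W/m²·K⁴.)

q ≈ 10800 W/m²

For two large parallel gray plates, q = σ(T₁⁴ − T₂⁴) / (1/ε₁ + 1/ε₂ − 1).
1/ε₁ + 1/ε₂ − 1 = 1/0.20 + 1/0.80 − 1 = 5.250.
T₁⁴ − T₂⁴ = 1.48×10^12 − 4.81×10^11 = 9.99×10^11 K⁴.
q = 5.67×10⁻⁸ × 9.99×10^11 / 5.250 = 10800 W/m².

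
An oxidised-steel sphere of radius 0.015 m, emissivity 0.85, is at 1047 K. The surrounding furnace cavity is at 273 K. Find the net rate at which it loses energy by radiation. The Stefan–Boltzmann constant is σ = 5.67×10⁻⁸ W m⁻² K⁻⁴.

Q ≈ 163 W

A = 4πr² = 4π × (0.015)² = 2.83×10^-3 m².
Q = εσA(T⁴ − T_s⁴). T⁴ − T_s⁴ = (1047)⁴ − (273)⁴ = 1.20×10^12 − 5.55×10^9 = 1.20×10^12 K⁴.
Q = 0.85 × 5.67×10⁻⁸ × 2.83×10^-3 × 1.20×10^12 = 163 W.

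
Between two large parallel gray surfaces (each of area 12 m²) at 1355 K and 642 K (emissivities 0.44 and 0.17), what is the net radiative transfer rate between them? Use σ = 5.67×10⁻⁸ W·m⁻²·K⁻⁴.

For two large parallel gray plates, q = σ(T₁⁴ − T₂⁴) / (1/ε₁ + 1/ε₂ − 1).
1/ε₁ + 1/ε₂ − 1 = 1/0.44 + 1/0.17 − 1 = 7.155.
T₁⁴ − T₂⁴ = 3.37×10^12 − 1.70×10^11 = 3.20×10^12 K⁴.
q = 5.67×10⁻⁸ × 3.20×10^12 / 7.155 = 25400 W/m².
Q = q·A = 25400 × 12 = 3.04×10^5 W.

Q ≈ 3.04×10^5 W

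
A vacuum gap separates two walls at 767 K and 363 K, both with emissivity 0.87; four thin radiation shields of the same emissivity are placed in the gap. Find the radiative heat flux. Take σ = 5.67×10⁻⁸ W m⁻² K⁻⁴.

Each of the 5 gaps contributes resistance (2/ε − 1) = 2/0.87 − 1 = 1.299; total = 6.494.
q = σ(T₁⁴ − T₂⁴) / 6.494 = 5.67×10⁻⁸ × 3.29×10^11 / 6.494 = 2870 W/m².

q ≈ 2870 W/m²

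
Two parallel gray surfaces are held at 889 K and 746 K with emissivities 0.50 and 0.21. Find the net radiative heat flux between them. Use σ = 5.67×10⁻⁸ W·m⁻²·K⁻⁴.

q ≈ 3100 W/m²

For two large parallel gray plates, q = σ(T₁⁴ − T₂⁴) / (1/ε₁ + 1/ε₂ − 1).
1/ε₁ + 1/ε₂ − 1 = 1/0.50 + 1/0.21 − 1 = 5.762.
T₁⁴ − T₂⁴ = 6.25×10^11 − 3.10×10^11 = 3.15×10^11 K⁴.
q = 5.67×10⁻⁸ × 3.15×10^11 / 5.762 = 3100 W/m².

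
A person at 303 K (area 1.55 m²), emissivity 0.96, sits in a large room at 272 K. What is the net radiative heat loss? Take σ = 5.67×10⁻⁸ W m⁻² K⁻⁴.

Q ≈ 249 W

Q = εσA(T⁴ − T_s⁴). T⁴ − T_s⁴ = (303)⁴ − (272)⁴ = 8.43×10^9 − 5.47×10^9 = 2.96×10^9 K⁴.
Q = 0.96 × 5.67×10⁻⁸ × 1.55 × 2.96×10^9 = 249 W.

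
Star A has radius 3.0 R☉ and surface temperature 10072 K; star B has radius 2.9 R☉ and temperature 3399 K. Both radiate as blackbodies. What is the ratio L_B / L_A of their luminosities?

L_B/L_A ≈ 0.0121

L = 4πR²σT⁴ ∝ R²T⁴, so L_B/L_A = (2.9/3.0)² × (3399/10072)⁴ = 0.934 × 0.0130 = 0.0121.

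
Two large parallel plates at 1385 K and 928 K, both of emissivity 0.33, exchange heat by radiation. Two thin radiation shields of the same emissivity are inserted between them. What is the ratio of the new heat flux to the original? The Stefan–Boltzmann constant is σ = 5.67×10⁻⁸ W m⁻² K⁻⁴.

ratio ≈ 0.333

With N identical shields there are N+1 = 3 gaps in series, each with the same radiative resistance, so the flux falls to 1/(N+1) of its unshielded value.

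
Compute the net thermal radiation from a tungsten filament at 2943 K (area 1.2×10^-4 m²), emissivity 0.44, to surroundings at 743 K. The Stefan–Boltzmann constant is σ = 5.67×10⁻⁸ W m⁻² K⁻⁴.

Q = εσA(T⁴ − T_s⁴). T⁴ − T_s⁴ = (2943)⁴ − (743)⁴ = 7.50×10^13 − 3.05×10^11 = 7.47×10^13 K⁴.
Q = 0.44 × 5.67×10⁻⁸ × 1.20×10^-4 × 7.47×10^13 = 224 W.

Q ≈ 224 W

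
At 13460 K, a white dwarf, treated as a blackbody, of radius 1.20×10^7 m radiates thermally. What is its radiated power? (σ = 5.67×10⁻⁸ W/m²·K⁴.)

A = 4πr² = 4π × (1.20×10^7)² = 1.81×10^15 m².
P = σAT⁴ = 5.67×10⁻⁸ × 1.81×10^15 × (13460)⁴ = 5.67×10⁻⁸ × 1.81×10^15 × 3.28×10^16.
P = 3.37×10^24 W.

P ≈ 3.37×10^24 W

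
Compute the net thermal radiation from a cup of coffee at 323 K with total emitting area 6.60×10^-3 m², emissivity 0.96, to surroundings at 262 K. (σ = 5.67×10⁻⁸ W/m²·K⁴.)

Q = εσA(T⁴ − T_s⁴). T⁴ − T_s⁴ = (323)⁴ − (262)⁴ = 1.09×10^10 − 4.71×10^9 = 6.17×10^9 K⁴.
Q = 0.96 × 5.67×10⁻⁸ × 6.60×10^-3 × 6.17×10^9 = 2.22 W.

Q ≈ 2.22 W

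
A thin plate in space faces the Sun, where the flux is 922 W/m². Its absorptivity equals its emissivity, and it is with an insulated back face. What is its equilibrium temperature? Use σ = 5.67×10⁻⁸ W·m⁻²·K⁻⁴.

Absorbed flux αS = emitted flux εσT⁴ (one radiating face); with α = ε, T = (S/σ)^(1/4).
T = (922 / 5.67×10⁻⁸)^(1/4) = (1.63×10^10)^(1/4).
T = 357 K.

T ≈ 357 K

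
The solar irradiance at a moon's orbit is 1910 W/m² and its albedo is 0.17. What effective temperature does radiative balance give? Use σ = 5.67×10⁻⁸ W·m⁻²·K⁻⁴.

Power absorbed = (1−a)S·πR²; power emitted = 4πR²σT⁴. Equating and cancelling πR²:
T = ((1−a)S / 4σ)^(1/4) = (1590 / (4 × 5.67×10⁻⁸))^(1/4) = (6.99×10^9)^(1/4).
T = 289 K.

T ≈ 289 K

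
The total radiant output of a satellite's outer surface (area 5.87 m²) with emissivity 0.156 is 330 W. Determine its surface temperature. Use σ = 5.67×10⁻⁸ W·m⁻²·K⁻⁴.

From P = εσAT⁴, T = (P / εσA)^(1/4) = (330 / (0.156 × 5.67×10⁻⁸ × 5.87))^(1/4).
T = (6.36×10^9)^(1/4) = 282 K.

T ≈ 282 K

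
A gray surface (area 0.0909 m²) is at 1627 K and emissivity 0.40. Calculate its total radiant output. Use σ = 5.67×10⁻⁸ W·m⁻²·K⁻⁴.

P ≈ 14400 W

Stefan–Boltzmann: P = εσAT⁴ = 0.40 × 5.67×10⁻⁸ × 0.0909 × (1627)⁴ = 0.40 × 5.67×10⁻⁸ × 0.0909 × 7.01×10^12.
P = 14400 W.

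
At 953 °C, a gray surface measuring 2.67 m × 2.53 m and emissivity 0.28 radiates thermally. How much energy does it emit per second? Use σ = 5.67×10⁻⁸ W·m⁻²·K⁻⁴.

A = 2.67 × 2.53 = 6.76 m².
953 °C = 1226 K.
Stefan–Boltzmann: P = εσAT⁴ = 0.28 × 5.67×10⁻⁸ × 6.76 × (1226)⁴ = 0.28 × 5.67×10⁻⁸ × 6.76 × 2.26×10^12.
P = 2.42×10^5 W.

P ≈ 2.42×10^5 W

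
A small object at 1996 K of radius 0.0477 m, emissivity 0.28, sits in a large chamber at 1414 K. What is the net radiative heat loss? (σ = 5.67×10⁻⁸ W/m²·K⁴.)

Q ≈ 5390 W

A = 4πr² = 4π × (0.0477)² = 0.0286 m².
Q = εσA(T⁴ − T_s⁴). T⁴ − T_s⁴ = (1996)⁴ − (1414)⁴ = 1.59×10^13 − 4.00×10^12 = 1.19×10^13 K⁴.
Q = 0.28 × 5.67×10⁻⁸ × 0.0286 × 1.19×10^13 = 5390 W.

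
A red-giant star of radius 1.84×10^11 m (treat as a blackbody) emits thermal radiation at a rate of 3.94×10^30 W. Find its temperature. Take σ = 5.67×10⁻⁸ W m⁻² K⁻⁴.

A = 4πr² = 4π × (1.84×10^11)² = 4.25×10^23 m².
From P = σAT⁴, T = (P / σA)^(1/4) = (3.94×10^30 / (5.67×10⁻⁸ × 4.25×10^23))^(1/4).
T = (1.63×10^14)^(1/4) = 3570 K.

T ≈ 3570 K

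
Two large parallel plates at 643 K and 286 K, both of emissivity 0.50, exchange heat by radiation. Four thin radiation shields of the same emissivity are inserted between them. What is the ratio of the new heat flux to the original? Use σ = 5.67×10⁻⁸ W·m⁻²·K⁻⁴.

With N identical shields there are N+1 = 5 gaps in series, each with the same radiative resistance, so the flux falls to 1/(N+1) of its unshielded value.

ratio ≈ 0.200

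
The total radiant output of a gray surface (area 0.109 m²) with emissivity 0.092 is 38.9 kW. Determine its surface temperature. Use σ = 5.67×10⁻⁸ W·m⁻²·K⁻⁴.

From P = εσAT⁴, T = (P / εσA)^(1/4) = (38900 / (0.092 × 5.67×10⁻⁸ × 0.109))^(1/4).
T = (6.84×10^13)^(1/4) = 2880 K.

T ≈ 2880 K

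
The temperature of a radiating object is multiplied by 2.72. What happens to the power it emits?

factor ≈ 54.7

P ∝ T⁴, so the power scales as (2.72)⁴ = 54.7.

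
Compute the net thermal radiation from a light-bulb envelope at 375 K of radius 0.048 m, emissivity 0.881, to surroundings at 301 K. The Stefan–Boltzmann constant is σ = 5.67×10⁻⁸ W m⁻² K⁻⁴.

Q ≈ 16.7 W

A = 4πr² = 4π × (0.048)² = 0.0290 m².
Q = εσA(T⁴ − T_s⁴). T⁴ − T_s⁴ = (375)⁴ − (301)⁴ = 1.98×10^10 − 8.21×10^9 = 1.16×10^10 K⁴.
Q = 0.881 × 5.67×10⁻⁸ × 0.0290 × 1.16×10^10 = 16.7 W.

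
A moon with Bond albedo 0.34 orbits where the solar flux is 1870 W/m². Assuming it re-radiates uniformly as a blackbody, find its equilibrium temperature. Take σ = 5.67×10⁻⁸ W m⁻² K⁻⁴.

T ≈ 272 K

Power absorbed = (1−a)S·πR²; power emitted = 4πR²σT⁴. Equating and cancelling πR²:
T = ((1−a)S / 4σ)^(1/4) = (1230 / (4 × 5.67×10⁻⁸))^(1/4) = (5.44×10^9)^(1/4).
T = 272 K.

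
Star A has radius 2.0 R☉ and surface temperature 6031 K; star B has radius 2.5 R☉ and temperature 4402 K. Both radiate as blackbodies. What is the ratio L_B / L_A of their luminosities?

L_B/L_A ≈ 0.443

L = 4πR²σT⁴ ∝ R²T⁴, so L_B/L_A = (2.5/2.0)² × (4402/6031)⁴ = 1.56 × 0.284 = 0.443.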